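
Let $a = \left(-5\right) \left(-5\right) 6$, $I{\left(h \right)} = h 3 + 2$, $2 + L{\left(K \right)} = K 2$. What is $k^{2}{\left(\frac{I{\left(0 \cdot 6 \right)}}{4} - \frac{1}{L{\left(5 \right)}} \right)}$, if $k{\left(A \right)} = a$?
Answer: $22500$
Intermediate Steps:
$L{\left(K \right)} = -2 + 2 K$ ($L{\left(K \right)} = -2 + K 2 = -2 + 2 K$)
$I{\left(h \right)} = 2 + 3 h$ ($I{\left(h \right)} = 3 h + 2 = 2 + 3 h$)
$a = 150$ ($a = 25 \cdot 6 = 150$)
$k{\left(A \right)} = 150$
$k^{2}{\left(\frac{I{\left(0 \cdot 6 \right)}}{4} - \frac{1}{L{\left(5 \right)}} \right)} = 150^{2} = 22500$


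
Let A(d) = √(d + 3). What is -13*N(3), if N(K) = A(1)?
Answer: -26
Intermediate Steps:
A(d) = √(3 + d)
N(K) = 2 (N(K) = √(3 + 1) = √4 = 2)
-13*N(3) = -13*2 = -26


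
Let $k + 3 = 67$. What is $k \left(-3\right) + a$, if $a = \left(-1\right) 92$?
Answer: $-284$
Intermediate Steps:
$k = 64$ ($k = -3 + 67 = 64$)
$a = -92$
$k \left(-3\right) + a = 64 \left(-3\right) - 92 = -192 - 92 = -284$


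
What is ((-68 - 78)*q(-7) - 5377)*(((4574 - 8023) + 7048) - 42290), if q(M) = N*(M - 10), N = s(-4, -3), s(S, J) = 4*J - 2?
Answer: 1552476375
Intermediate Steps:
s(S, J) = -2 + 4*J
N = -14 (N = -2 + 4*(-3) = -2 - 12 = -14)
q(M) = 140 - 14*M (q(M) = -14*(M - 10) = -14*(-10 + M) = 140 - 14*M)
((-68 - 78)*q(-7) - 5377)*(((4574 - 8023) + 7048) - 42290) = ((-68 - 78)*(140 - 14*(-7)) - 5377)*(((4574 - 8023) + 7048) - 42290) = (-146*(140 + 98) - 5377)*((-3449 + 7048) - 42290) = (-146*238 - 5377)*(3599 - 42290) = (-34748 - 5377)*(-38691) = -40125*(-38691) = 1552476375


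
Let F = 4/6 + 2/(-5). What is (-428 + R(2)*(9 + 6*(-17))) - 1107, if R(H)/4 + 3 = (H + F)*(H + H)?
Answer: -18959/5 ≈ -3791.8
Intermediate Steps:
F = 4/15 (F = 4*(1/6) + 2*(-1/5) = 2/3 - 2/5 = 4/15 ≈ 0.26667)
R(H) = -12 + 8*H*(4/15 + H) (R(H) = -12 + 4*((H + 4/15)*(H + H)) = -12 + 4*((4/15 + H)*(2*H)) = -12 + 4*(2*H*(4/15 + H)) = -12 + 8*H*(4/15 + H))
(-428 + R(2)*(9 + 6*(-17))) - 1107 = (-428 + (-12 + 8*2**2 + (32/15)*2)*(9 + 6*(-17))) - 1107 = (-428 + (-12 + 8*4 + 64/15)*(9 - 102)) - 1107 = (-428 + (-12 + 32 + 64/15)*(-93)) - 1107 = (-428 + (364/15)*(-93)) - 1107 = (-428 - 11284/5) - 1107 = -13424/5 - 1107 = -18959/5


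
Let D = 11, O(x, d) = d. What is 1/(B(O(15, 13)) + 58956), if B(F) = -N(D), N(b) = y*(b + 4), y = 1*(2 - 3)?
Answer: 1/58971 ≈ 1.6957e-5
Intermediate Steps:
y = -1 (y = 1*(-1) = -1)
N(b) = -4 - b (N(b) = -(b + 4) = -(4 + b) = -4 - b)
B(F) = 15 (B(F) = -(-4 - 1*11) = -(-4 - 11) = -1*(-15) = 15)
1/(B(O(15, 13)) + 58956) = 1/(15 + 58956) = 1/58971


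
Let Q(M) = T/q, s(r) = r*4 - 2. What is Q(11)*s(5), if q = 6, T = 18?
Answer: 54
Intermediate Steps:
s(r) = -2 + 4*r (s(r) = 4*r - 2 = -2 + 4*r)
Q(M) = 3 (Q(M) = 18/6 = 18*(⅙) = 3)
Q(11)*s(5) = 3*(-2 + 4*5) = 3*(-2 + 20) = 3*18 = 54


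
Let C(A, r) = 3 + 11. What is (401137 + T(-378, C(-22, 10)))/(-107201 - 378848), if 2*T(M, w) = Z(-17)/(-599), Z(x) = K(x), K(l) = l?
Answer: -480562143/582286702 ≈ -0.82530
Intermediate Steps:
Z(x) = x
C(A, r) = 14
T(M, w) = 17/1198 (T(M, w) = (-17/(-599))/2 = (-17*(-1/599))/2 = (1/2)*(17/599) = 17/1198)
(401137 + T(-378, C(-22, 10)))/(-107201 - 378848) = (401137 + 17/1198)/(-107201 - 378848) = (480562143/1198)/(-486049) = (480562143/1198)*(-1/486049) = -480562143/582286702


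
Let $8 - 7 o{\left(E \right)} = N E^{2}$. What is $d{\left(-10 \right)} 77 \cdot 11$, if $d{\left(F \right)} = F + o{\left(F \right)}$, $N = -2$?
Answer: $16698$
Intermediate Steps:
$o{\left(E \right)} = \frac{8}{7} + \frac{2 E^{2}}{7}$ ($o{\left(E \right)} = \frac{8}{7} - \frac{\left(-2\right) E^{2}}{7} = \frac{8}{7} + \frac{2 E^{2}}{7}$)
$d{\left(F \right)} = \frac{8}{7} + F + \frac{2 F^{2}}{7}$ ($d{\left(F \right)} = F + \left(\frac{8}{7} + \frac{2 F^{2}}{7}\right) = \frac{8}{7} + F + \frac{2 F^{2}}{7}$)
$d{\left(-10 \right)} 77 \cdot 11 = \left(\frac{8}{7} - 10 + \frac{2 \left(-10\right)^{2}}{7}\right) 77 \cdot 11 = \left(\frac{8}{7} - 10 + \frac{2}{7} \cdot 100\right) 77 \cdot 11 = \left(\frac{8}{7} - 10 + \frac{200}{7}\right) 77 \cdot 11 = \frac{138}{7} \cdot 77 \cdot 11 = 1518 \cdot 11 = 16698$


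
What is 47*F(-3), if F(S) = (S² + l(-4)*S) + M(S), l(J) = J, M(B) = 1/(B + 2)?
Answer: 940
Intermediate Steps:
M(B) = 1/(2 + B)
F(S) = S² + 1/(2 + S) - 4*S (F(S) = (S² - 4*S) + 1/(2 + S) = S² + 1/(2 + S) - 4*S)
47*F(-3) = 47*((1 - 3*(-4 - 3)*(2 - 3))/(2 - 3)) = 47*((1 - 3*(-7)*(-1))/(-1)) = 47*(-(1 - 21)) = 47*(-1*(-20)) = 47*20 = 940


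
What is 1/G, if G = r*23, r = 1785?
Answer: 1/41055 ≈ 2.4358e-5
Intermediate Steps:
G = 41055 (G = 1785*23 = 41055)
1/G = 1/41055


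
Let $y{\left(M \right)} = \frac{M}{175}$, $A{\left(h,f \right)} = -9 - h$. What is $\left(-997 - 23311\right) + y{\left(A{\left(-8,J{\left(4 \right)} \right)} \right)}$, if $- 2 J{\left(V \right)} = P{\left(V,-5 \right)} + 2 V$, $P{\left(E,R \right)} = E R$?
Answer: $- \frac{4253901}{175} \approx -24308.0$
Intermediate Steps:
$J{\left(V \right)} = \frac{3 V}{2}$ ($J{\left(V \right)} = - \frac{V \left(-5\right) + 2 V}{2} = - \frac{- 5 V + 2 V}{2} = - \frac{\left(-3\right) V}{2} = \frac{3 V}{2}$)
$y{\left(M \right)} = \frac{M}{175}$ ($y{\left(M \right)} = M \frac{1}{175} = \frac{M}{175}$)
$\left(-997 - 23311\right) + y{\left(A{\left(-8,J{\left(4 \right)} \right)} \right)} = \left(-997 - 23311\right) + \frac{-9 - -8}{175} = -24308 + \frac{-9 + 8}{175} = -24308 + \frac{1}{175} \left(-1\right) = -24308 - \frac{1}{175} = - \frac{4253901}{175}$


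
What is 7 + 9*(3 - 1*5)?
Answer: -11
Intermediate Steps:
7 + 9*(3 - 1*5) = 7 + 9*(3 - 5) = 7 + 9*(-2) = 7 - 18 = -11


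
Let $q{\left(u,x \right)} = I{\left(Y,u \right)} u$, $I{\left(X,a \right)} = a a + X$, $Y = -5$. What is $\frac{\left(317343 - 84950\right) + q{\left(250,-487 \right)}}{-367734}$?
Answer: $- \frac{5285381}{122578} \approx -43.119$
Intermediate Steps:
$I{\left(X,a \right)} = X + a^{2}$ ($I{\left(X,a \right)} = a^{2} + X = X + a^{2}$)
$q{\left(u,x \right)} = u \left(-5 + u^{2}\right)$ ($q{\left(u,x \right)} = \left(-5 + u^{2}\right) u = u \left(-5 + u^{2}\right)$)
$\frac{\left(317343 - 84950\right) + q{\left(250,-487 \right)}}{-367734} = \frac{\left(317343 - 84950\right) + 250 \left(-5 + 250^{2}\right)}{-367734} = \left(232393 + 250 \left(-5 + 62500\right)\right) \left(- \frac{1}{367734}\right) = \left(232393 + 250 \cdot 62495\right) \left(- \frac{1}{367734}\right) = \left(232393 + 15623750\right) \left(- \frac{1}{367734}\right) = 15856143 \left(- \frac{1}{367734}\right) = - \frac{5285381}{122578}$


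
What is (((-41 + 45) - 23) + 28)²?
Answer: 81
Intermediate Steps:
(((-41 + 45) - 23) + 28)² = ((4 - 23) + 28)² = (-19 + 28)² = 9² = 81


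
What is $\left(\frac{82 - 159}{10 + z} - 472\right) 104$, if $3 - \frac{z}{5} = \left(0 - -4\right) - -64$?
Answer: $- \frac{2207816}{45} \approx -49063.0$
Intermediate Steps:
$z = -325$ ($z = 15 - 5 \left(\left(0 - -4\right) - -64\right) = 15 - 5 \left(\left(0 + 4\right) + 64\right) = 15 - 5 \left(4 + 64\right) = 15 - 340 = -325$)
$\left(\frac{82 - 159}{10 + z} - 472\right) 104 = \left(\frac{82 - 159}{10 - 325} - 472\right) 104 = \left(- \frac{77}{-315} - 472\right) 104 = \left(\left(-77\right) \left(- \frac{1}{315}\right) - 472\right) 104 = \left(\frac{11}{45} - 472\right) 104 = \left(- \frac{21229}{45}\right) 104 = - \frac{2207816}{45}$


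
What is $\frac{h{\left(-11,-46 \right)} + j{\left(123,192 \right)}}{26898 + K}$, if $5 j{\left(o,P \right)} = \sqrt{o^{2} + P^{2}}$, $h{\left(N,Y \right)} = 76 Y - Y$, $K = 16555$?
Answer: $- \frac{3450}{43453} + \frac{3 \sqrt{5777}}{217265} \approx -0.078347$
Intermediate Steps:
$h{\left(N,Y \right)} = 75 Y$
$j{\left(o,P \right)} = \frac{\sqrt{P^{2} + o^{2}}}{5}$ ($j{\left(o,P \right)} = \frac{\sqrt{o^{2} + P^{2}}}{5} = \frac{\sqrt{P^{2} + o^{2}}}{5}$)
$\frac{h{\left(-11,-46 \right)} + j{\left(123,192 \right)}}{26898 + K} = \frac{75 \left(-46\right) + \frac{\sqrt{192^{2} + 123^{2}}}{5}}{26898 + 16555} = \frac{-3450 + \frac{\sqrt{36864 + 15129}}{5}}{43453} = \left(-3450 + \frac{\sqrt{51993}}{5}\right) \frac{1}{43453} = \left(-3450 + \frac{3 \sqrt{5777}}{5}\right) \frac{1}{43453} = - \frac{3450}{43453} + \frac{3 \sqrt{5777}}{217265}$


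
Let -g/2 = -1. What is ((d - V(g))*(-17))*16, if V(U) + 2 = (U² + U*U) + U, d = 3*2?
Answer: 544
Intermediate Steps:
g = 2 (g = -2*(-1) = 2)
d = 6
V(U) = -2 + U + 2*U² (V(U) = -2 + ((U² + U*U) + U) = -2 + ((U² + U²) + U) = -2 + (2*U² + U) = -2 + (U + 2*U²) = -2 + U + 2*U²)
((d - V(g))*(-17))*16 = ((6 - (-2 + 2 + 2*2²))*(-17))*16 = ((6 - (-2 + 2 + 2*4))*(-17))*16 = ((6 - (-2 + 2 + 8))*(-17))*16 = ((6 - 1*8)*(-17))*16 = ((6 - 8)*(-17))*16 = -2*(-17)*16 = 34*16 = 544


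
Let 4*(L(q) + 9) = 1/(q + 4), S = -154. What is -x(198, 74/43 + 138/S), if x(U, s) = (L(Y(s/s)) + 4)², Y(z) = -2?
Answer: -1521/64 ≈ -23.766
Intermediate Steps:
L(q) = -9 + 1/(4*(4 + q)) (L(q) = -9 + 1/(4*(q + 4)) = -9 + 1/(4*(4 + q)))
x(U, s) = 1521/64 (x(U, s) = ((-143 - 36*(-2))/(4*(4 - 2)) + 4)² = ((¼)*(-143 + 72)/2 + 4)² = ((¼)*(½)*(-71) + 4)² = (-71/8 + 4)² = (-39/8)² = 1521/64)
-x(198, 74/43 + 138/S) = -1*1521/64 = -1521/64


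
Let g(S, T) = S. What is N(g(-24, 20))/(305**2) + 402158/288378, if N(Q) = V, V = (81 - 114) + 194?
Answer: 18728588404/13413181725 ≈ 1.3963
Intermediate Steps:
V = 161 (V = -33 + 194 = 161)
N(Q) = 161
N(g(-24, 20))/(305**2) + 402158/288378 = 161/(305**2) + 402158/288378 = 161/93025 + 402158*(1/288378) = 161*(1/93025) + 201079/144189 = 161/93025 + 201079/144189 = 18728588404/13413181725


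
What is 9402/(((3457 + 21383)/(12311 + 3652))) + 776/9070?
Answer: 7562679437/1251660 ≈ 6042.1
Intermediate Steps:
9402/(((3457 + 21383)/(12311 + 3652))) + 776/9070 = 9402/((24840/15963)) + 776*(1/9070) = 9402/((24840*(1/15963))) + 388/4535 = 9402/(8280/5321) + 388/4535 = 9402*(5321/8280) + 388/4535 = 8338007/1380 + 388/4535 = 7562679437/1251660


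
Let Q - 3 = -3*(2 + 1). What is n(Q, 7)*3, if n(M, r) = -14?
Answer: -42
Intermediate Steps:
Q = -6 (Q = 3 - 3*(2 + 1) = 3 - 3*3 = 3 - 9 = -6)
n(Q, 7)*3 = -14*3 = -42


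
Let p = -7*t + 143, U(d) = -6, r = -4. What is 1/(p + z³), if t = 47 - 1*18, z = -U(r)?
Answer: 1/156 ≈ 0.0064103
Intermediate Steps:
z = 6 (z = -1*(-6) = 6)
t = 29 (t = 47 - 18 = 29)
p = -60 (p = -7*29 + 143 = -203 + 143 = -60)
1/(p + z³) = 1/(-60 + 6³) = 1/(-60 + 216) = 1/156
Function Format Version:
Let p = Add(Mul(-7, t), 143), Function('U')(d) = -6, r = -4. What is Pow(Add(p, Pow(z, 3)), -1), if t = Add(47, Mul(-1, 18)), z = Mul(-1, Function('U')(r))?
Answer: Rational(1, 156) ≈ 0.0064103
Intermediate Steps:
z = 6 (z = Mul(-1, -6) = 6)
t = 29 (t = Add(47, -18) = 29)
p = -60 (p = Add(Mul(-7, 29), 143) = Add(-203, 143) = -60)
Pow(Add(p, Pow(z, 3)), -1) = Pow(Add(-60, Pow(6, 3)), -1) = Pow(Add(-60, 216), -1) = Pow(156, -1) = Rational(1, 156)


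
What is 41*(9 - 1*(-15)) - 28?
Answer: 956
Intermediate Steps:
41*(9 - 1*(-15)) - 28 = 41*(9 + 15) - 28 = 41*24 - 28 = 984 - 28 = 956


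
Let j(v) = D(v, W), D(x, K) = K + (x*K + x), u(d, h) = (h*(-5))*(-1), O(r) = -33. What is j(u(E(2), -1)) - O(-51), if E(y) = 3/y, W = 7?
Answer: 0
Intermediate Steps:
u(d, h) = 5*h (u(d, h) = -5*h*(-1) = 5*h)
D(x, K) = K + x + K*x (D(x, K) = K + (K*x + x) = K + (x + K*x) = K + x + K*x)
j(v) = 7 + 8*v (j(v) = 7 + v + 7*v = 7 + 8*v)
j(u(E(2), -1)) - O(-51) = (7 + 8*(5*(-1))) - 1*(-33) = (7 + 8*(-5)) + 33 = (7 - 40) + 33 = -33 + 33 = 0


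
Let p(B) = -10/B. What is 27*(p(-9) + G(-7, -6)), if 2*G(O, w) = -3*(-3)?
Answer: 303/2 ≈ 151.50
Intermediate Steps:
G(O, w) = 9/2 (G(O, w) = (-3*(-3))/2 = (1/2)*9 = 9/2)
27*(p(-9) + G(-7, -6)) = 27*(-10/(-9) + 9/2) = 27*(-10*(-1/9) + 9/2) = 27*(10/9 + 9/2) = 27*(101/18) = 303/2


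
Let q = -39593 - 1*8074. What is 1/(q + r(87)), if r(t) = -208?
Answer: -1/47875 ≈ -2.0888e-5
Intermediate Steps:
q = -47667 (q = -39593 - 8074 = -47667)
1/(q + r(87)) = 1/(-47667 - 208) = 1/(-47875) = -1/47875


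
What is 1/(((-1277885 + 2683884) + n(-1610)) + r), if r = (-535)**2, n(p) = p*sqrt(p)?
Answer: 211528/358474418397 + 805*I*sqrt(1610)/1433897673588 ≈ 5.9008e-7 + 2.2526e-8*I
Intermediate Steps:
n(p) = p**(3/2)
r = 286225
1/(((-1277885 + 2683884) + n(-1610)) + r) = 1/(((-1277885 + 2683884) + (-1610)**(3/2)) + 286225) = 1/((1405999 - 1610*I*sqrt(1610)) + 286225) = 1/(1692224 - 1610*I*sqrt(1610))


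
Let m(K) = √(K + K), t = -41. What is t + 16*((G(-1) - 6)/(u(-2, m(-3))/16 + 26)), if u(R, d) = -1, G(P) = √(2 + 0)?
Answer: -18551/415 + 256*√2/415 ≈ -43.829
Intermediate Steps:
m(K) = √2*√K (m(K) = √(2*K) = √2*√K)
G(P) = √2
t + 16*((G(-1) - 6)/(u(-2, m(-3))/16 + 26)) = -41 + 16*((√2 - 6)/(-1/16 + 26)) = -41 + 16*((-6 + √2)/(-1*1/16 + 26)) = -41 + 16*((-6 + √2)/(-1/16 + 26)) = -41 + 16*((-6 + √2)/(415/16)) = -41 + 16*((-6 + √2)*(16/415)) = -41 + 16*(-96/415 + 16*√2/415) = -41 + (-1536/415 + 256*√2/415) = -18551/415 + 256*√2/415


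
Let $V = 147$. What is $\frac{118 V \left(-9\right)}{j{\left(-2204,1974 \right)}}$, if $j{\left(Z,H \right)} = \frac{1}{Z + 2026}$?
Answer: $27788292$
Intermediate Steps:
$j{\left(Z,H \right)} = \frac{1}{2026 + Z}$
$\frac{118 V \left(-9\right)}{j{\left(-2204,1974 \right)}} = \frac{118 \cdot 147 \left(-9\right)}{\frac{1}{2026 - 2204}} = \frac{17346 \left(-9\right)}{\frac{1}{-178}} = - \frac{156114}{- \frac{1}{178}} = \left(-156114\right) \left(-178\right) = 27788292$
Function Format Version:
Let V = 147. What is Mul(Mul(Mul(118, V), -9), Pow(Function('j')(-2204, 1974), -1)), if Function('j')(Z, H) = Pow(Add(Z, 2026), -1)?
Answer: 27788292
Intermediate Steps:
Function('j')(Z, H) = Pow(Add(2026, Z), -1)
Mul(Mul(Mul(118, V), -9), Pow(Function('j')(-2204, 1974), -1)) = Mul(Mul(Mul(118, 147), -9), Pow(Pow(Add(2026, -2204), -1), -1)) = Mul(Mul(17346, -9), Pow(Pow(-178, -1), -1)) = Mul(-156114, Pow(Rational(-1, 178), -1)) = Mul(-156114, -178) = 27788292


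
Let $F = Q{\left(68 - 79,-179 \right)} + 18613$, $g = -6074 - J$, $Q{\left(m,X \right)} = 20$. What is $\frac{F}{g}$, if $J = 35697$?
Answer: $- \frac{18633}{41771} \approx -0.44607$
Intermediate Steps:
$g = -41771$ ($g = -6074 - 35697 = -41771$)
$F = 18633$ ($F = 20 + 18613 = 18633$)
$\frac{F}{g} = \frac{18633}{-41771} = 18633 \left(- \frac{1}{41771}\right) = - \frac{18633}{41771}$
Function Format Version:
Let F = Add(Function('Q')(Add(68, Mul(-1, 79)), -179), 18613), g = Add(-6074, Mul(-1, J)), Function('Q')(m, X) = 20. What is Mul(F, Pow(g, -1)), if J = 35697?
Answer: Rational(-18633, 41771) ≈ -0.44607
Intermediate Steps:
g = -41771 (g = Add(-6074, Mul(-1, 35697)) = Add(-6074, -35697) = -41771)
F = 18633 (F = Add(20, 18613) = 18633)
Mul(F, Pow(g, -1)) = Mul(18633, Pow(-41771, -1)) = Mul(18633, Rational(-1, 41771)) = Rational(-18633, 41771)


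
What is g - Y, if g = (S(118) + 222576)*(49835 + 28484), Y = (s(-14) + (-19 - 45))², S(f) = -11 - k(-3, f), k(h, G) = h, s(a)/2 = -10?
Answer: 17431296136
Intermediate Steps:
s(a) = -20 (s(a) = 2*(-10) = -20)
S(f) = -8 (S(f) = -11 - 1*(-3) = -11 + 3 = -8)
Y = 7056 (Y = (-20 + (-19 - 45))² = (-20 - 64)² = (-84)² = 7056)
g = 17431303192 (g = (-8 + 222576)*(49835 + 28484) = 222568*78319 = 17431303192)
g - Y = 17431303192 - 1*7056 = 17431303192 - 7056 = 17431296136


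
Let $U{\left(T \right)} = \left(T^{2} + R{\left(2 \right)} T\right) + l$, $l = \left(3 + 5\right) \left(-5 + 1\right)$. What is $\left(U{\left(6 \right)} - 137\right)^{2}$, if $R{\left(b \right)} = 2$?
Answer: $14641$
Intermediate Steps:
$l = -32$ ($l = 8 \left(-4\right) = -32$)
$U{\left(T \right)} = -32 + T^{2} + 2 T$ ($U{\left(T \right)} = \left(T^{2} + 2 T\right) - 32 = -32 + T^{2} + 2 T$)
$\left(U{\left(6 \right)} - 137\right)^{2} = \left(\left(-32 + 6^{2} + 2 \cdot 6\right) - 137\right)^{2} = \left(\left(-32 + 36 + 12\right) - 137\right)^{2} = \left(16 - 137\right)^{2} = \left(-121\right)^{2} = 14641$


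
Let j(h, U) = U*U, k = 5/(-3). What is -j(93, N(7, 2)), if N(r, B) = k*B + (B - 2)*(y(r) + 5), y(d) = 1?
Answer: -100/9 ≈ -11.111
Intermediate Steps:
k = -5/3 (k = 5*(-⅓) = -5/3 ≈ -1.6667)
N(r, B) = -12 + 13*B/3 (N(r, B) = -5*B/3 + (B - 2)*(1 + 5) = -5*B/3 + (-2 + B)*6 = -5*B/3 + (-12 + 6*B) = -12 + 13*B/3)
j(h, U) = U²
-j(93, N(7, 2)) = -(-12 + (13/3)*2)² = -(-12 + 26/3)² = -(-10/3)² = -1*100/9 = -100/9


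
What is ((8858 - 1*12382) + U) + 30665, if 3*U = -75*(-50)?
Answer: 28391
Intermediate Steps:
U = 1250 (U = (-75*(-50))/3 = (⅓)*3750 = 1250)
((8858 - 1*12382) + U) + 30665 = ((8858 - 1*12382) + 1250) + 30665 = ((8858 - 12382) + 1250) + 30665 = (-3524 + 1250) + 30665 = -2274 + 30665 = 28391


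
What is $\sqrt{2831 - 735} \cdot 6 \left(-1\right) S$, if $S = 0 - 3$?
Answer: $72 \sqrt{131} \approx 824.08$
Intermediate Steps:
$S = -3$
$\sqrt{2831 - 735} \cdot 6 \left(-1\right) S = \sqrt{2831 - 735} \cdot 6 \left(-1\right) \left(-3\right) = \sqrt{2096} \left(\left(-6\right) \left(-3\right)\right) = 4 \sqrt{131} \cdot 18 = 72 \sqrt{131}$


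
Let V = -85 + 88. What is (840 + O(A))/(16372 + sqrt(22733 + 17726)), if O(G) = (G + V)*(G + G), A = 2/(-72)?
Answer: 2227463809/43416311850 - 544213*sqrt(40459)/173665247400 ≈ 0.050674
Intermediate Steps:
A = -1/36 (A = 2*(-1/72) = -1/36 ≈ -0.027778)
V = 3
O(G) = 2*G*(3 + G) (O(G) = (G + 3)*(G + G) = (3 + G)*(2*G) = 2*G*(3 + G))
(840 + O(A))/(16372 + sqrt(22733 + 17726)) = (840 + 2*(-1/36)*(3 - 1/36))/(16372 + sqrt(22733 + 17726)) = (840 + 2*(-1/36)*(107/36))/(16372 + sqrt(40459)) = (840 - 107/648)/(16372 + sqrt(40459)) = 544213/(648*(16372 + sqrt(40459)))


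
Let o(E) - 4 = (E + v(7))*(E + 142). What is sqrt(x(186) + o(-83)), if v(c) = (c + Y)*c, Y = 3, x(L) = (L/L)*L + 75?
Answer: I*sqrt(502) ≈ 22.405*I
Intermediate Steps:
x(L) = 75 + L (x(L) = 1*L + 75 = L + 75 = 75 + L)
v(c) = c*(3 + c) (v(c) = (c + 3)*c = (3 + c)*c = c*(3 + c))
o(E) = 4 + (70 + E)*(142 + E) (o(E) = 4 + (E + 7*(3 + 7))*(E + 142) = 4 + (E + 7*10)*(142 + E) = 4 + (E + 70)*(142 + E) = 4 + (70 + E)*(142 + E))
sqrt(x(186) + o(-83)) = sqrt((75 + 186) + (9944 + (-83)**2 + 212*(-83))) = sqrt(261 + (9944 + 6889 - 17596)) = sqrt(261 - 763) = sqrt(-502) = I*sqrt(502)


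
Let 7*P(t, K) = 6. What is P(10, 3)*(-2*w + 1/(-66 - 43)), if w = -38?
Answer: 49698/763 ≈ 65.135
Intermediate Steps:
P(t, K) = 6/7 (P(t, K) = (1/7)*6 = 6/7)
P(10, 3)*(-2*w + 1/(-66 - 43)) = 6*(-2*(-38) + 1/(-66 - 43))/7 = 6*(76 + 1/(-109))/7 = 6*(76 - 1/109)/7 = (6/7)*(8283/109) = 49698/763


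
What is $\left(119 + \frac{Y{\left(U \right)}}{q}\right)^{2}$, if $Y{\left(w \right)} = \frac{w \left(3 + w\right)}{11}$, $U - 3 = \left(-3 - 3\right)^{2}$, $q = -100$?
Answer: $\frac{4177166161}{302500} \approx 13809.0$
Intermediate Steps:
$U = 39$ ($U = 3 + \left(-3 - 3\right)^{2} = 3 + \left(-6\right)^{2} = 3 + 36 = 39$)
$Y{\left(w \right)} = \frac{w \left(3 + w\right)}{11}$ ($Y{\left(w \right)} = w \left(3 + w\right) \frac{1}{11} = \frac{w \left(3 + w\right)}{11}$)
$\left(119 + \frac{Y{\left(U \right)}}{q}\right)^{2} = \left(119 + \frac{\frac{1}{11} \cdot 39 \left(3 + 39\right)}{-100}\right)^{2} = \left(119 + \frac{1}{11} \cdot 39 \cdot 42 \left(- \frac{1}{100}\right)\right)^{2} = \left(119 + \frac{1638}{11} \left(- \frac{1}{100}\right)\right)^{2} = \left(119 - \frac{819}{550}\right)^{2} = \left(\frac{64631}{550}\right)^{2} = \frac{4177166161}{302500}$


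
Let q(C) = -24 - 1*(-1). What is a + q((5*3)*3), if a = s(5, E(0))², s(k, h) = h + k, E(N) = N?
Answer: 2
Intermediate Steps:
a = 25 (a = (0 + 5)² = 5² = 25)
q(C) = -23 (q(C) = -24 + 1 = -23)
a + q((5*3)*3) = 25 - 23 = 2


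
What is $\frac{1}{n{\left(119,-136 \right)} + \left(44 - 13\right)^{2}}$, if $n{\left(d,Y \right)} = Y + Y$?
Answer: $\frac{1}{689} \approx 0.0014514$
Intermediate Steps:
$n{\left(d,Y \right)} = 2 Y$
$\frac{1}{n{\left(119,-136 \right)} + \left(44 - 13\right)^{2}} = \frac{1}{2 \left(-136\right) + \left(44 - 13\right)^{2}} = \frac{1}{-272 + 31^{2}} = \frac{1}{-272 + 961} = \frac{1}{689}$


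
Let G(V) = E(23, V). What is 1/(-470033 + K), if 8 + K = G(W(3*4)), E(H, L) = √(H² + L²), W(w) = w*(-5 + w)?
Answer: -470041/220938534096 - √7585/220938534096 ≈ -2.1279e-6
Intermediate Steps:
G(V) = √(529 + V²) (G(V) = √(23² + V²) = √(529 + V²))
K = -8 + √7585 (K = -8 + √(529 + ((3*4)*(-5 + 3*4))²) = -8 + √(529 + (12*(-5 + 12))²) = -8 + √(529 + (12*7)²) = -8 + √(529 + 84²) = -8 + √(529 + 7056) = -8 + √7585 ≈ 79.092)
1/(-470033 + K) = 1/(-470033 + (-8 + √7585)) = 1/(-470041 + √7585)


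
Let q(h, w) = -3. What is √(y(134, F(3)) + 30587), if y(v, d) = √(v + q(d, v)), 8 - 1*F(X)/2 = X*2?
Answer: √(30587 + √131) ≈ 174.92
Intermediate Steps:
F(X) = 16 - 4*X (F(X) = 16 - 2*X*2 = 16 - 4*X)
y(v, d) = √(-3 + v) (y(v, d) = √(v - 3) = √(-3 + v))
√(y(134, F(3)) + 30587) = √(√(-3 + 134) + 30587) = √(√131 + 30587) = √(30587 + √131)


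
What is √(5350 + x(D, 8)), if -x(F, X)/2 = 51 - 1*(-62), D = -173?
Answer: 2*√1281 ≈ 71.582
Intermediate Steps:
x(F, X) = -226 (x(F, X) = -2*(51 - 1*(-62)) = -2*(51 + 62) = -2*113 = -226)
√(5350 + x(D, 8)) = √(5350 - 226) = √5124 = 2*√1281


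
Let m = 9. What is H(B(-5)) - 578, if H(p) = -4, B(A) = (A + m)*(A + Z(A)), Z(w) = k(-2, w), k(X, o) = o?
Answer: -582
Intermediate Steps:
Z(w) = w
B(A) = 2*A*(9 + A) (B(A) = (A + 9)*(A + A) = (9 + A)*(2*A) = 2*A*(9 + A))
H(B(-5)) - 578 = -4 - 578 = -582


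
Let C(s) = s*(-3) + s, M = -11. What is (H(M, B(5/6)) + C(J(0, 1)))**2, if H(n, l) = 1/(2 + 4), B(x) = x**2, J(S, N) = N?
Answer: 121/36 ≈ 3.3611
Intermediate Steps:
H(n, l) = 1/6
C(s) = -2*s (C(s) = -3*s + s = -2*s)
(H(M, B(5/6)) + C(J(0, 1)))**2 = (1/6 - 2*1)**2 = (1/6 - 2)**2 = (-11/6)**2 = 121/36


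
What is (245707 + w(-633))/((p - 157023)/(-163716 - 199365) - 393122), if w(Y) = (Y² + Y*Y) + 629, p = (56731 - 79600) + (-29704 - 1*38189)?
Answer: -42267227426/15859431233 ≈ -2.6651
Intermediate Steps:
p = -90762 (p = -22869 + (-29704 - 38189) = -22869 - 67893 = -90762)
w(Y) = 629 + 2*Y² (w(Y) = (Y² + Y²) + 629 = 2*Y² + 629 = 629 + 2*Y²)
(245707 + w(-633))/((p - 157023)/(-163716 - 199365) - 393122) = (245707 + (629 + 2*(-633)²))/((-90762 - 157023)/(-163716 - 199365) - 393122) = (245707 + (629 + 2*400689))/(-247785/(-363081) - 393122) = (245707 + (629 + 801378))/(-247785*(-1/363081) - 393122) = (245707 + 802007)/(82595/121027 - 393122) = 1047714/(-47578293699/121027) = 1047714*(-121027/47578293699) = -42267227426/15859431233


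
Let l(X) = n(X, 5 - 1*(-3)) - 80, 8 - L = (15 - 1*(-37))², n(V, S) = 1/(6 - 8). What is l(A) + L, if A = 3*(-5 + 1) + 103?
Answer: -5553/2 ≈ -2776.5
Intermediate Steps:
n(V, S) = -½ (n(V, S) = 1/(-2) = -½)
A = 91 (A = 3*(-4) + 103 = -12 + 103 = 91)
L = -2696 (L = 8 - (15 - 1*(-37))² = 8 - (15 + 37)² = 8 - 1*52² = 8 - 1*2704 = 8 - 2704 = -2696)
l(X) = -161/2 (l(X) = -½ - 80 = -161/2)
l(A) + L = -161/2 - 2696 = -5553/2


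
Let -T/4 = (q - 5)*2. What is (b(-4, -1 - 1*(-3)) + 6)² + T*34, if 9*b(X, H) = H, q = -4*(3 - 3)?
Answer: 113296/81 ≈ 1398.7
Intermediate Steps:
q = 0 (q = -4*0 = 0)
b(X, H) = H/9
T = 40 (T = -4*(0 - 5)*2 = -(-20)*2 = -4*(-10) = 40)
(b(-4, -1 - 1*(-3)) + 6)² + T*34 = ((-1 - 1*(-3))/9 + 6)² + 40*34 = ((-1 + 3)/9 + 6)² + 1360 = ((⅑)*2 + 6)² + 1360 = (2/9 + 6)² + 1360 = (56/9)² + 1360 = 3136/81 + 1360 = 113296/81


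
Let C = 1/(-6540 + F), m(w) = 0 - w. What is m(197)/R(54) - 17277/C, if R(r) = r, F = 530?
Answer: 5607077383/54 ≈ 1.0383e+8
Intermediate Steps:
m(w) = -w
C = -1/6010 (C = 1/(-6540 + 530) = 1/(-6010) = -1/6010 ≈ -0.00016639)
m(197)/R(54) - 17277/C = -1*197/54 - 17277/(-1/6010) = -197*1/54 - 17277*(-6010) = -197/54 + 103834770 = 5607077383/54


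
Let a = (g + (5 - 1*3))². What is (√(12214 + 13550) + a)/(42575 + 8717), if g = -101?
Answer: 9801/51292 + √6441/25646 ≈ 0.19421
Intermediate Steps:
a = 9801 (a = (-101 + (5 - 1*3))² = (-101 + (5 - 3))² = (-101 + 2)² = (-99)² = 9801)
(√(12214 + 13550) + a)/(42575 + 8717) = (√(12214 + 13550) + 9801)/(42575 + 8717) = (√25764 + 9801)/51292 = (2*√6441 + 9801)*(1/51292) = (9801 + 2*√6441)*(1/51292) = 9801/51292 + √6441/25646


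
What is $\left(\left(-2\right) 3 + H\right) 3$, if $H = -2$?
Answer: $-24$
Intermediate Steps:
$\left(\left(-2\right) 3 + H\right) 3 = \left(\left(-2\right) 3 - 2\right) 3 = \left(-6 - 2\right) 3 = \left(-8\right) 3 = -24$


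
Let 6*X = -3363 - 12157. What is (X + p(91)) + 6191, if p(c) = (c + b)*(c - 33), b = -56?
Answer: 16903/3 ≈ 5634.3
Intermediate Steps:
X = -7760/3 (X = (-3363 - 12157)/6 = (1/6)*(-15520) = -7760/3 ≈ -2586.7)
p(c) = (-56 + c)*(-33 + c) (p(c) = (c - 56)*(c - 33) = (-56 + c)*(-33 + c))
(X + p(91)) + 6191 = (-7760/3 + (1848 + 91**2 - 89*91)) + 6191 = (-7760/3 + (1848 + 8281 - 8099)) + 6191 = (-7760/3 + 2030) + 6191 = -1670/3 + 6191 = 16903/3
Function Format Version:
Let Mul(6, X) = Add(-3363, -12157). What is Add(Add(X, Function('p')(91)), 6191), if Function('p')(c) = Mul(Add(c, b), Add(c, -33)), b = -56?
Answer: Rational(16903, 3) ≈ 5634.3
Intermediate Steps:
X = Rational(-7760, 3) (X = Mul(Rational(1, 6), Add(-3363, -12157)) = Mul(Rational(1, 6), -15520) = Rational(-7760, 3) ≈ -2586.7)
Function('p')(c) = Mul(Add(-56, c), Add(-33, c)) (Function('p')(c) = Mul(Add(c, -56), Add(c, -33)) = Mul(Add(-56, c), Add(-33, c)))
Add(Add(X, Function('p')(91)), 6191) = Add(Add(Rational(-7760, 3), Add(1848, Pow(91, 2), Mul(-89, 91))), 6191) = Add(Add(Rational(-7760, 3), Add(1848, 8281, -8099)), 6191) = Add(Add(Rational(-7760, 3), 2030), 6191) = Add(Rational(-1670, 3), 6191) = Rational(16903, 3)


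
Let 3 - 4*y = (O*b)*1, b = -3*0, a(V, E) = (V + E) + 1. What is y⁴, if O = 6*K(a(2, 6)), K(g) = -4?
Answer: 81/256 ≈ 0.31641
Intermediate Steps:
a(V, E) = 1 + E + V (a(V, E) = (E + V) + 1 = 1 + E + V)
b = 0
O = -24 (O = 6*(-4) = -24)
y = ¾ (y = ¾ - (-24*0)/4 = ¾ - 0 = ¾ - ¼*0 = ¾ + 0 = ¾ ≈ 0.75000)
y⁴ = (¾)⁴ = 81/256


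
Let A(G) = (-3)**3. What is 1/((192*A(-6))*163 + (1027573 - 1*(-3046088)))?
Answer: 1/3228669 ≈ 3.0973e-7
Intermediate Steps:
A(G) = -27
1/((192*A(-6))*163 + (1027573 - 1*(-3046088))) = 1/((192*(-27))*163 + (1027573 - 1*(-3046088))) = 1/(-5184*163 + (1027573 + 3046088)) = 1/(-844992 + 4073661) = 1/3228669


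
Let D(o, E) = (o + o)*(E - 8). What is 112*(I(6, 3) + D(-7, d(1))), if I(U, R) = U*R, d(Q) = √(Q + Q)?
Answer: 14560 - 1568*√2 ≈ 12343.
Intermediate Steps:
d(Q) = √2*√Q (d(Q) = √(2*Q) = √2*√Q)
I(U, R) = R*U
D(o, E) = 2*o*(-8 + E) (D(o, E) = (2*o)*(-8 + E) = 2*o*(-8 + E))
112*(I(6, 3) + D(-7, d(1))) = 112*(3*6 + 2*(-7)*(-8 + √2*√1)) = 112*(18 + 2*(-7)*(-8 + √2*1)) = 112*(18 + 2*(-7)*(-8 + √2)) = 112*(18 + (112 - 14*√2)) = 112*(130 - 14*√2) = 14560 - 1568*√2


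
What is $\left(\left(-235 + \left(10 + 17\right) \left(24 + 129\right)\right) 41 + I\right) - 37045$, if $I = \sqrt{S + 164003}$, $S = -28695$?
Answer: $122691 + 2 \sqrt{33827} \approx 1.2306 \cdot 10^{5}$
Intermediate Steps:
$I = 2 \sqrt{33827}$ ($I = \sqrt{-28695 + 164003} = \sqrt{135308} = 2 \sqrt{33827} \approx 367.84$)
$\left(\left(-235 + \left(10 + 17\right) \left(24 + 129\right)\right) 41 + I\right) - 37045 = \left(\left(-235 + \left(10 + 17\right) \left(24 + 129\right)\right) 41 + 2 \sqrt{33827}\right) - 37045 = \left(\left(-235 + 27 \cdot 153\right) 41 + 2 \sqrt{33827}\right) - 37045 = \left(\left(-235 + 4131\right) 41 + 2 \sqrt{33827}\right) - 37045 = \left(3896 \cdot 41 + 2 \sqrt{33827}\right) - 37045 = \left(159736 + 2 \sqrt{33827}\right) - 37045 = 122691 + 2 \sqrt{33827}$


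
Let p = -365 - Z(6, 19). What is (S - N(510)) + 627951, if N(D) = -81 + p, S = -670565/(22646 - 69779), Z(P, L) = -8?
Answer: 29618529302/47133 ≈ 6.2840e+5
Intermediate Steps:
p = -357 (p = -365 - 1*(-8) = -365 + 8 = -357)
S = 670565/47133 (S = -670565/(-47133) = -670565*(-1/47133) = 670565/47133 ≈ 14.227)
N(D) = -438 (N(D) = -81 - 357 = -438)
(S - N(510)) + 627951 = (670565/47133 - 1*(-438)) + 627951 = (670565/47133 + 438) + 627951 = 21314819/47133 + 627951 = 29618529302/47133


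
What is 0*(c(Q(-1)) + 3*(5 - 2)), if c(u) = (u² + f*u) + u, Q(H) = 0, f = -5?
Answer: 0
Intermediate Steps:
c(u) = u² - 4*u (c(u) = (u² - 5*u) + u = u² - 4*u)
0*(c(Q(-1)) + 3*(5 - 2)) = 0*(0*(-4 + 0) + 3*(5 - 2)) = 0*(0*(-4) + 3*3) = 0*(0 + 9) = 0*9 = 0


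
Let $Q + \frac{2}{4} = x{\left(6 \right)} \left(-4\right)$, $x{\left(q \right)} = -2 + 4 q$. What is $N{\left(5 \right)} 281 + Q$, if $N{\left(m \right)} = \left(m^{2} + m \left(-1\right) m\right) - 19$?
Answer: $- \frac{10855}{2} \approx -5427.5$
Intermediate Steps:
$N{\left(m \right)} = -19$ ($N{\left(m \right)} = \left(m^{2} + - m m\right) - 19 = \left(m^{2} - m^{2}\right) - 19 = 0 - 19 = -19$)
$Q = - \frac{177}{2}$ ($Q = - \frac{1}{2} + \left(-2 + 4 \cdot 6\right) \left(-4\right) = - \frac{1}{2} + \left(-2 + 24\right) \left(-4\right) = - \frac{1}{2} + 22 \left(-4\right) = - \frac{1}{2} - 88 = - \frac{177}{2} \approx -88.5$)
$N{\left(5 \right)} 281 + Q = \left(-19\right) 281 - \frac{177}{2} = -5339 - \frac{177}{2} = - \frac{10855}{2}$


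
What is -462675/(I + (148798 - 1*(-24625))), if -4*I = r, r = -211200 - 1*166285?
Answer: -616900/357059 ≈ -1.7277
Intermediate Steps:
r = -377485 (r = -211200 - 166285 = -377485)
I = 377485/4 (I = -1/4*(-377485) = 377485/4 ≈ 94371.)
-462675/(I + (148798 - 1*(-24625))) = -462675/(377485/4 + (148798 - 1*(-24625))) = -462675/(377485/4 + (148798 + 24625)) = -462675/(377485/4 + 173423) = -462675/1071177/4 = -462675*4/1071177 = -616900/357059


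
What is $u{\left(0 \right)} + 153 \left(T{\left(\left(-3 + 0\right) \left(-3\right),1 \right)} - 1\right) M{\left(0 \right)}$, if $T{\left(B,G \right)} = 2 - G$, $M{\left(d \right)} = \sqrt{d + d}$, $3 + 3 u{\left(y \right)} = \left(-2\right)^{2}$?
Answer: $\frac{1}{3} \approx 0.33333$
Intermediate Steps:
$u{\left(y \right)} = \frac{1}{3}$ ($u{\left(y \right)} = -1 + \frac{\left(-2\right)^{2}}{3} = -1 + \frac{1}{3} \cdot 4 = -1 + \frac{4}{3} = \frac{1}{3}$)
$M{\left(d \right)} = \sqrt{2} \sqrt{d}$ ($M{\left(d \right)} = \sqrt{2 d} = \sqrt{2} \sqrt{d}$)
$u{\left(0 \right)} + 153 \left(T{\left(\left(-3 + 0\right) \left(-3\right),1 \right)} - 1\right) M{\left(0 \right)} = \frac{1}{3} + 153 \left(\left(2 - 1\right) - 1\right) \sqrt{2} \sqrt{0} = \frac{1}{3} + 153 \left(\left(2 - 1\right) - 1\right) \sqrt{2} \cdot 0 = \frac{1}{3} + 153 \left(1 - 1\right) 0 = \frac{1}{3} + 153 \cdot 0 \cdot 0 = \frac{1}{3} + 153 \cdot 0 = \frac{1}{3} + 0 = \frac{1}{3}$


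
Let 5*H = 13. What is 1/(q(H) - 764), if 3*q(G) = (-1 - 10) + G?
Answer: -5/3834 ≈ -0.0013041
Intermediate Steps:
H = 13/5 (H = (⅕)*13 = 13/5 ≈ 2.6000)
q(G) = -11/3 + G/3 (q(G) = ((-1 - 10) + G)/3 = (-11 + G)/3 = -11/3 + G/3)
1/(q(H) - 764) = 1/((-11/3 + (⅓)*(13/5)) - 764) = 1/((-11/3 + 13/15) - 764) = 1/(-14/5 - 764) = 1/(-3834/5) = -5/3834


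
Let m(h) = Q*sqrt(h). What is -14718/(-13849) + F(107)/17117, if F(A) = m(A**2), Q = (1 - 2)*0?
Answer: 1338/1259 ≈ 1.0627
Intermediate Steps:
Q = 0 (Q = -1*0 = 0)
m(h) = 0 (m(h) = 0*sqrt(h) = 0)
F(A) = 0
-14718/(-13849) + F(107)/17117 = -14718/(-13849) + 0/17117 = -14718*(-1/13849) + 0*(1/17117) = 1338/1259 + 0 = 1338/1259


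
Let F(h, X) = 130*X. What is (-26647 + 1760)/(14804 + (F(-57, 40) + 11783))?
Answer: -24887/31787 ≈ -0.78293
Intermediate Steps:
(-26647 + 1760)/(14804 + (F(-57, 40) + 11783)) = (-26647 + 1760)/(14804 + (130*40 + 11783)) = -24887/(14804 + (5200 + 11783)) = -24887/(14804 + 16983) = -24887/31787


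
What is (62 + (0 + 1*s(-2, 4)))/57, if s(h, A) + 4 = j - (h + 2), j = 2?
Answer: 20/19 ≈ 1.0526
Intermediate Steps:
s(h, A) = -4 - h (s(h, A) = -4 + (2 - (h + 2)) = -4 + (2 - (2 + h)) = -4 + (2 + (-2 - h)) = -4 - h)
(62 + (0 + 1*s(-2, 4)))/57 = (62 + (0 + 1*(-4 - 1*(-2))))/57 = (62 + (0 + 1*(-4 + 2)))*(1/57) = (62 + (0 + 1*(-2)))*(1/57) = (62 + (0 - 2))*(1/57) = (62 - 2)*(1/57) = 60*(1/57) = 20/19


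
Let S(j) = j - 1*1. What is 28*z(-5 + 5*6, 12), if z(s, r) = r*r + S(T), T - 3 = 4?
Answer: 4200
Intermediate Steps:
T = 7 (T = 3 + 4 = 7)
S(j) = -1 + j (S(j) = j - 1 = -1 + j)
z(s, r) = 6 + r² (z(s, r) = r*r + (-1 + 7) = r² + 6 = 6 + r²)
28*z(-5 + 5*6, 12) = 28*(6 + 12²) = 28*(6 + 144) = 28*150 = 4200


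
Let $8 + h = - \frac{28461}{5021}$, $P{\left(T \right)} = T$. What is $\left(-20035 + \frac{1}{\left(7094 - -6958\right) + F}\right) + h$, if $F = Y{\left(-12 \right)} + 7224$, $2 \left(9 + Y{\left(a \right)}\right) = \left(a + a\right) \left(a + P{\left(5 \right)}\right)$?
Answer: $- \frac{2149284830743}{107203371} \approx -20049.0$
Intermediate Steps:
$h = - \frac{68629}{5021}$ ($h = -8 - \frac{28461}{5021} = - \frac{68629}{5021} \approx -13.668$)
$Y{\left(a \right)} = -9 + a \left(5 + a\right)$ ($Y{\left(a \right)} = -9 + \frac{\left(a + a\right) \left(a + 5\right)}{2} = -9 + \frac{2 a \left(5 + a\right)}{2} = -9 + a \left(5 + a\right)$)
$F = 7299$ ($F = \left(-9 + \left(-12\right)^{2} + 5 \left(-12\right)\right) + 7224 = \left(-9 + 144 - 60\right) + 7224 = 75 + 7224 = 7299$)
$\left(-20035 + \frac{1}{\left(7094 - -6958\right) + F}\right) + h = \left(-20035 + \frac{1}{\left(7094 - -6958\right) + 7299}\right) - \frac{68629}{5021} = \left(-20035 + \frac{1}{\left(7094 + 6958\right) + 7299}\right) - \frac{68629}{5021} = \left(-20035 + \frac{1}{14052 + 7299}\right) - \frac{68629}{5021} = \left(-20035 + \frac{1}{21351}\right) - \frac{68629}{5021} = - \frac{427767284}{21351} - \frac{68629}{5021} = - \frac{2149284830743}{107203371}$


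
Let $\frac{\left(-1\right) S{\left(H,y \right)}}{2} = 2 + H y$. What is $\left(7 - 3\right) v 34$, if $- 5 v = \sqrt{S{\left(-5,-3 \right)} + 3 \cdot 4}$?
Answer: $- \frac{136 i \sqrt{22}}{5} \approx - 127.58 i$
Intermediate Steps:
$S{\left(H,y \right)} = -4 - 2 H y$ ($S{\left(H,y \right)} = - 2 \left(2 + H y\right) = -4 - 2 H y$)
$v = - \frac{i \sqrt{22}}{5}$ ($v = - \frac{\sqrt{\left(-4 - \left(-10\right) \left(-3\right)\right) + 3 \cdot 4}}{5} = - \frac{\sqrt{\left(-4 - 30\right) + 12}}{5} = - \frac{\sqrt{-34 + 12}}{5} = - \frac{\sqrt{-22}}{5} = - \frac{i \sqrt{22}}{5} \approx - 0.93808 i$)
$\left(7 - 3\right) v 34 = \left(7 - 3\right) \left(- \frac{i \sqrt{22}}{5}\right) 34 = 4 \left(- \frac{i \sqrt{22}}{5}\right) 34 = - \frac{4 i \sqrt{22}}{5} \cdot 34 = - \frac{136 i \sqrt{22}}{5}$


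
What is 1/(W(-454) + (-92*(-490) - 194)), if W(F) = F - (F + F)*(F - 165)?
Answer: -1/517620 ≈ -1.9319e-6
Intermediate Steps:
W(F) = F - 2*F*(-165 + F)
1/(W(-454) + (-92*(-490) - 194)) = 1/(-454*(331 - 2*(-454)) + (-92*(-490) - 194)) = 1/(-454*(331 + 908) + (45080 - 194)) = 1/(-454*1239 + 44886) = 1/(-562506 + 44886) = 1/(-517620) = -1/517620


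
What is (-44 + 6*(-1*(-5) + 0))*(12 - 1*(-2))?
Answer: -196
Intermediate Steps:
(-44 + 6*(-1*(-5) + 0))*(12 - 1*(-2)) = (-44 + 6*(5 + 0))*(12 + 2) = (-44 + 6*5)*14 = (-44 + 30)*14 = -14*14 = -196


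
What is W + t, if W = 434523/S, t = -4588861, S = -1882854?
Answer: -2880051907939/627618 ≈ -4.5889e+6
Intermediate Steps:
W = -144841/627618 (W = 434523/(-1882854) = 434523*(-1/1882854) = -144841/627618 ≈ -0.23078)
W + t = -144841/627618 - 4588861 = -2880051907939/627618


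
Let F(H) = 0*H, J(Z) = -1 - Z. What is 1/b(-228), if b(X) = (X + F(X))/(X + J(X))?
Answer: 1/228 ≈ 0.0043860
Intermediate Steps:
F(H) = 0
b(X) = -X (b(X) = (X + 0)/(X + (-1 - X)) = X/(-1) = X*(-1) = -X)
1/b(-228) = 1/(-1*(-228)) = 1/228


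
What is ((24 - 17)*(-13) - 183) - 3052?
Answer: -3326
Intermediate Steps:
((24 - 17)*(-13) - 183) - 3052 = (7*(-13) - 183) - 3052 = (-91 - 183) - 3052 = -274 - 3052 = -3326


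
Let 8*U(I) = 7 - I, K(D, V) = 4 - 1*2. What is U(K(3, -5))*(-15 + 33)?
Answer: 45/4 ≈ 11.250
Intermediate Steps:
K(D, V) = 2 (K(D, V) = 4 - 2 = 2)
U(I) = 7/8 - I/8 (U(I) = (7 - I)/8 = 7/8 - I/8)
U(K(3, -5))*(-15 + 33) = (7/8 - ⅛*2)*(-15 + 33) = (7/8 - ¼)*18 = (5/8)*18 = 45/4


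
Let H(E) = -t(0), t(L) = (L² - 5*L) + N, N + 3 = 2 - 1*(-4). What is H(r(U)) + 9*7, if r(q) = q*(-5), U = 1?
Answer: 60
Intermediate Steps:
N = 3 (N = -3 + (2 - 1*(-4)) = -3 + (2 + 4) = -3 + 6 = 3)
r(q) = -5*q
t(L) = 3 + L² - 5*L (t(L) = (L² - 5*L) + 3 = 3 + L² - 5*L)
H(E) = -3 (H(E) = -(3 + 0² - 5*0) = -(3 + 0 + 0) = -1*3 = -3)
H(r(U)) + 9*7 = -3 + 9*7 = -3 + 63 = 60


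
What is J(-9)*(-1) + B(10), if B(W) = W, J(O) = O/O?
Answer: 9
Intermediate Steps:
J(O) = 1
J(-9)*(-1) + B(10) = 1*(-1) + 10 = -1 + 10 = 9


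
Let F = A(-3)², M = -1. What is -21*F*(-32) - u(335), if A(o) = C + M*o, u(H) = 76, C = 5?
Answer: 42932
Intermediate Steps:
A(o) = 5 - o
F = 64 (F = (5 - 1*(-3))² = (5 + 3)² = 8² = 64)
-21*F*(-32) - u(335) = -21*64*(-32) - 1*76 = -1344*(-32) - 76 = 43008 - 76 = 42932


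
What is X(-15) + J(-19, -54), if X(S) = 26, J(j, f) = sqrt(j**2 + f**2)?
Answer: 26 + sqrt(3277) ≈ 83.245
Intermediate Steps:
J(j, f) = sqrt(f**2 + j**2)
X(-15) + J(-19, -54) = 26 + sqrt((-54)**2 + (-19)**2) = 26 + sqrt(2916 + 361) = 26 + sqrt(3277)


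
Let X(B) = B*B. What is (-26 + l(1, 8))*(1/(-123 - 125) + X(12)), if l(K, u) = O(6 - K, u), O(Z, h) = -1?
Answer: -964197/248 ≈ -3887.9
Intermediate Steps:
X(B) = B²
l(K, u) = -1
(-26 + l(1, 8))*(1/(-123 - 125) + X(12)) = (-26 - 1)*(1/(-123 - 125) + 12²) = -27*(1/(-248) + 144) = -27*(-1/248 + 144) = -27*35711/248 = -964197/248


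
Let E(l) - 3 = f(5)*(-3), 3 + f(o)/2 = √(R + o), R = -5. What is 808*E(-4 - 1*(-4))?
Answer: 16968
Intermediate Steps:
f(o) = -6 + 2*√(-5 + o)
E(l) = 21 (E(l) = 3 + (-6 + 2*√(-5 + 5))*(-3) = 3 + (-6 + 2*√0)*(-3) = 3 + (-6 + 2*0)*(-3) = 3 + (-6 + 0)*(-3) = 3 - 6*(-3) = 3 + 18 = 21)
808*E(-4 - 1*(-4)) = 808*21 = 16968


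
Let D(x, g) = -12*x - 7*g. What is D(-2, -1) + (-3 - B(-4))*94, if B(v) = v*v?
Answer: -1755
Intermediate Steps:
B(v) = v**2
D(-2, -1) + (-3 - B(-4))*94 = (-12*(-2) - 7*(-1)) + (-3 - 1*(-4)**2)*94 = (24 + 7) + (-3 - 1*16)*94 = 31 + (-3 - 16)*94 = 31 - 19*94 = 31 - 1786 = -1755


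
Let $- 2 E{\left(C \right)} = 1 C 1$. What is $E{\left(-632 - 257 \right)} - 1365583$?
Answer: $- \frac{2730277}{2} \approx -1.3651 \cdot 10^{6}$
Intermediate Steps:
$E{\left(C \right)} = - \frac{C}{2}$ ($E{\left(C \right)} = - \frac{1 C 1}{2} = - \frac{C 1}{2} = - \frac{C}{2}$)
$E{\left(-632 - 257 \right)} - 1365583 = - \frac{-632 - 257}{2} - 1365583 = \left(- \frac{1}{2}\right) \left(-889\right) - 1365583 = \frac{889}{2} - 1365583 = - \frac{2730277}{2}$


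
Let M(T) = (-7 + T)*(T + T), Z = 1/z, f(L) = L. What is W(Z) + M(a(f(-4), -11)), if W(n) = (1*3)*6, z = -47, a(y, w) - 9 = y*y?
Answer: 918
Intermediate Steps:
a(y, w) = 9 + y**2 (a(y, w) = 9 + y*y = 9 + y**2)
Z = -1/47 (Z = 1/(-47) = -1/47 ≈ -0.021277)
M(T) = 2*T*(-7 + T) (M(T) = (-7 + T)*(2*T) = 2*T*(-7 + T))
W(n) = 18 (W(n) = 3*6 = 18)
W(Z) + M(a(f(-4), -11)) = 18 + 2*(9 + (-4)**2)*(-7 + (9 + (-4)**2)) = 18 + 2*(9 + 16)*(-7 + (9 + 16)) = 18 + 2*25*(-7 + 25) = 18 + 2*25*18 = 18 + 900 = 918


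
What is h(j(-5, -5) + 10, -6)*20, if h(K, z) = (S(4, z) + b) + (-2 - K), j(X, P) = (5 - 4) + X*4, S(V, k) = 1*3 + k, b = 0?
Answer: 80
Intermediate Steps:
S(V, k) = 3 + k
j(X, P) = 1 + 4*X
h(K, z) = 1 + z - K (h(K, z) = ((3 + z) + 0) + (-2 - K) = (3 + z) + (-2 - K) = 1 + z - K)
h(j(-5, -5) + 10, -6)*20 = (1 - 6 - ((1 + 4*(-5)) + 10))*20 = (1 - 6 - ((1 - 20) + 10))*20 = (1 - 6 - (-19 + 10))*20 = (1 - 6 - 1*(-9))*20 = (1 - 6 + 9)*20 = 4*20 = 80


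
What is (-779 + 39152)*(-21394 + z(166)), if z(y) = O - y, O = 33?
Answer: -826055571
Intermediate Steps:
z(y) = 33 - y
(-779 + 39152)*(-21394 + z(166)) = (-779 + 39152)*(-21394 + (33 - 1*166)) = 38373*(-21394 + (33 - 166)) = 38373*(-21394 - 133) = 38373*(-21527) = -826055571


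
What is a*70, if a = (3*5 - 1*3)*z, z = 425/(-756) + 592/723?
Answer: 467590/2169 ≈ 215.58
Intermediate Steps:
z = 46759/182196 (z = 425*(-1/756) + 592*(1/723) = -425/756 + 592/723 = 46759/182196 ≈ 0.25664)
a = 46759/15183 (a = (3*5 - 1*3)*(46759/182196) = (15 - 3)*(46759/182196) = 12*(46759/182196) = 46759/15183 ≈ 3.0797)
a*70 = (46759/15183)*70 = 467590/2169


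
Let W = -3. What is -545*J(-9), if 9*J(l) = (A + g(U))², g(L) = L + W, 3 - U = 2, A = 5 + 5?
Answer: -34880/9 ≈ -3875.6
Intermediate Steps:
A = 10
U = 1 (U = 3 - 1*2 = 3 - 2 = 1)
g(L) = -3 + L (g(L) = L - 3 = -3 + L)
J(l) = 64/9 (J(l) = (10 + (-3 + 1))²/9 = (10 - 2)²/9 = (⅑)*8² = (⅑)*64 = 64/9)
-545*J(-9) = -545*64/9 = -34880/9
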